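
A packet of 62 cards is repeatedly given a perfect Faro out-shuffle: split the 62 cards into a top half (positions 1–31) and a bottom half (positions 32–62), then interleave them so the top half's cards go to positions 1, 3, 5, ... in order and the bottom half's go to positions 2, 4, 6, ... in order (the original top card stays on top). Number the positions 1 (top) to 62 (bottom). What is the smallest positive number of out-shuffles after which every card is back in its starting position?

The out-shuffle permutes the 62 positions with cycle lengths [1, 1, 60].
Every card is home exactly when every cycle has completed a whole number of laps, i.e. after lcm(1, 60) = 60 out-shuffles.

60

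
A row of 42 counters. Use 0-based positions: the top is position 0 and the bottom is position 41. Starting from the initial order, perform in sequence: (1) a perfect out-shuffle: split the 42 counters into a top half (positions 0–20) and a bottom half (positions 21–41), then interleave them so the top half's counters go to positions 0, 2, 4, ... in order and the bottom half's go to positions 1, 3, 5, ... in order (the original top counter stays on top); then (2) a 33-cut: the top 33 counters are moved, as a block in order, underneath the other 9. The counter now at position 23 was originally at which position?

7

Undo the operations in reverse order, starting from position 23:
  undo op 2 (cut 33): 23 ← 14
  undo op 1 (out-shuffle, from top half): 14 ← 7
So the counter at position 23 came from original position 7.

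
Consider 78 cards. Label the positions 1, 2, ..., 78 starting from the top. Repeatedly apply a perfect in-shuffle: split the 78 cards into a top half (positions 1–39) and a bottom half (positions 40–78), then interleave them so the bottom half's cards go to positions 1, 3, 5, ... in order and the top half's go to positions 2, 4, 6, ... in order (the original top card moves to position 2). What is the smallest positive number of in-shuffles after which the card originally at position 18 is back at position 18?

Follow position 18 under repeated in-shuffles:
18 → 36 → 72 → 65 → 51 → 23 → 46 → 13 → ... → 18 (length 39)
It first returns after 39 in-shuffles.

39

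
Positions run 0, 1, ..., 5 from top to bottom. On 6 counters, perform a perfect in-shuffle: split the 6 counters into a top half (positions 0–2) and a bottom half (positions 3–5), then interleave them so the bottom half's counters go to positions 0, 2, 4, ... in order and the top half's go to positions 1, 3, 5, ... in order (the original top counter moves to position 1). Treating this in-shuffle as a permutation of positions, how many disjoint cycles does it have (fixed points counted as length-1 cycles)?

2

Trace each unvisited position around until it returns:
(0 1 3) (2 5 4)
2 cycles in total.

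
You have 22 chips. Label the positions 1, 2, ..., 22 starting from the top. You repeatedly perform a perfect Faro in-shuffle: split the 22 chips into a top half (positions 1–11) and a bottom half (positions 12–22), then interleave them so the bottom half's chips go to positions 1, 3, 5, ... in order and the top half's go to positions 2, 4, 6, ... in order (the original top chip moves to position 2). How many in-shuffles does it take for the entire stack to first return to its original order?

The in-shuffle permutes the 22 positions with cycle lengths [11, 11].
Every chip is home exactly when every cycle has completed a whole number of laps, i.e. after lcm(11) = 11 in-shuffles.

11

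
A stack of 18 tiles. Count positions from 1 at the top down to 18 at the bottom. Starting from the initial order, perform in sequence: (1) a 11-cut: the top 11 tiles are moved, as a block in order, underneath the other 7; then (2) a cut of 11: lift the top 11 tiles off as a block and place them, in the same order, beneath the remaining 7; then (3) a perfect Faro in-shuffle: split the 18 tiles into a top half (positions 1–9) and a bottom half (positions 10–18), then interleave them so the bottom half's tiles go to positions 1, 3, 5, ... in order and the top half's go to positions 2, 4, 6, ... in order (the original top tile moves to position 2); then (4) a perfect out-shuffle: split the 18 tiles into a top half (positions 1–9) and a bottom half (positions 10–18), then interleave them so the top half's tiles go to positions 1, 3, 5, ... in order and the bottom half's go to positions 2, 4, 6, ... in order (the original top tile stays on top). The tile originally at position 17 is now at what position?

13

Track the tile from position 17 forward through each operation:
  after op 1 (cut 11): 17 → 6
  after op 2 (cut 11): 6 → 13
  after op 3 (in-shuffle): 13 → 7
  after op 4 (out-shuffle): 7 → 13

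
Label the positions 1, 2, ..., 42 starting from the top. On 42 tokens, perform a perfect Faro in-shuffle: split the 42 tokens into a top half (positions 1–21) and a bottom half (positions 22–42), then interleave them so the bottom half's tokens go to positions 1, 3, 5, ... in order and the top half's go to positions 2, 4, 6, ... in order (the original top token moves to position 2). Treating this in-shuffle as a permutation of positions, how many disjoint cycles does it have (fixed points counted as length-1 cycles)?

3

Trace each unvisited position around until it returns:
(1 2 4 8 16 32 ... len 14) (3 6 12 24 5 10 ... len 14) (7 14 28 13 26 9 ... len 14)
3 cycles in total.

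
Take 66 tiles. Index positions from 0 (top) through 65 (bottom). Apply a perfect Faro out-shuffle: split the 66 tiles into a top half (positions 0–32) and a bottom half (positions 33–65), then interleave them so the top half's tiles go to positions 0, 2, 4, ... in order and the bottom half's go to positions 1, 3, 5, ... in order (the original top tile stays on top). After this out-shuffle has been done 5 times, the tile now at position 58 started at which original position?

Work backwards from position 58, undoing one out-shuffle at a time:
58 ← 29 ← 47 ← 56 ← 28 ← 14
So the tile now at position 58 started at position 14.

14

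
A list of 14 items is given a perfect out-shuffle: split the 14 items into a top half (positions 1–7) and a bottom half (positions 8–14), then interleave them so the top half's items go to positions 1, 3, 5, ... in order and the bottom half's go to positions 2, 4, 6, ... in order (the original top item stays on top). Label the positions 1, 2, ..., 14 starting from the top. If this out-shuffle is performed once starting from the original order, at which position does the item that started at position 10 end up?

6

Track the item's position through each out-shuffle:
10 → 6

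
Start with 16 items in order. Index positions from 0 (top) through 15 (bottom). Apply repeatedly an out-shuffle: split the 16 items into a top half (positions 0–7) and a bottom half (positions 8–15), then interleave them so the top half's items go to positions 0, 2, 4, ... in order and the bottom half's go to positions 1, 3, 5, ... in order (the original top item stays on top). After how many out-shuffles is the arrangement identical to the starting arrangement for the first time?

The out-shuffle permutes the 16 positions with cycle lengths [1, 1, 2, 4, 4, 4].
Every item is home exactly when every cycle has completed a whole number of laps, i.e. after lcm(1, 2, 4) = 4 out-shuffles.

4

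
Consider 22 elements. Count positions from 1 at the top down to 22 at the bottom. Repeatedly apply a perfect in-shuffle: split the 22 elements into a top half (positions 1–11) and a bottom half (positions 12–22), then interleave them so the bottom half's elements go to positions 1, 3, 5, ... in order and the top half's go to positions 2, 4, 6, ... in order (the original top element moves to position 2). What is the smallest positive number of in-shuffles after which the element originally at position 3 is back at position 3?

Follow position 3 under repeated in-shuffles:
3 → 6 → 12 → 1 → 2 → 4 → 8 → 16 → 9 → 18 → 13 → 3
It first returns after 11 in-shuffles.

11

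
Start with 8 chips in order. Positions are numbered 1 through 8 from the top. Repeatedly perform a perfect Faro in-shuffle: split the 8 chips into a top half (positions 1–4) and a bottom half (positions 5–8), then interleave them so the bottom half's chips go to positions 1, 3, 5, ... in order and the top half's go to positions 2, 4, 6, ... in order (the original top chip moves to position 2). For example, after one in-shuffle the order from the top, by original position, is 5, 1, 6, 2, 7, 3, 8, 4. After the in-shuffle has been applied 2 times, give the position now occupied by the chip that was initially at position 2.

8

Track the chip's position through each in-shuffle:
2 → 4 → 8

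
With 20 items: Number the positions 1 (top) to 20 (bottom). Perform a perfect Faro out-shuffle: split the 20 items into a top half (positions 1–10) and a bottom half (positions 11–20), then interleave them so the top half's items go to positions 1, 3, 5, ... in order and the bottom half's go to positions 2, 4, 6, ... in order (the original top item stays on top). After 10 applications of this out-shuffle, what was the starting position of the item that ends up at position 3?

Work backwards from position 3, undoing one out-shuffle at a time:
3 ← 2 ← 11 ← 6 ← 13 ← 7 ← 4 ← 12 ← 16 ← 18 ← 19
So the item now at position 3 started at position 19.

19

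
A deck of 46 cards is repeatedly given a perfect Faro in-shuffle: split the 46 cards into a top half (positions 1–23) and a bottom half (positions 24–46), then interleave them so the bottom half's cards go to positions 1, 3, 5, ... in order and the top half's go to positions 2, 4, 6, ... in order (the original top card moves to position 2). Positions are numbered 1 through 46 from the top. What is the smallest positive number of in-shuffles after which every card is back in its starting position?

23

The in-shuffle permutes the 46 positions with cycle lengths [23, 23].
Every card is home exactly when every cycle has completed a whole number of laps, i.e. after lcm(23) = 23 in-shuffles.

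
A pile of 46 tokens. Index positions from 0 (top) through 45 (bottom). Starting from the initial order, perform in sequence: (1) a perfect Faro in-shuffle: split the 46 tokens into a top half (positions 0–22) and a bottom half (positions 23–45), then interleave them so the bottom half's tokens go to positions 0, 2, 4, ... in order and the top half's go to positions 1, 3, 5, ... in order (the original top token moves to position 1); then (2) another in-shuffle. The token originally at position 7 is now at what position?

31

Track the token from position 7 forward through each operation:
  after op 1 (in-shuffle): 7 → 15
  after op 2 (in-shuffle): 15 → 31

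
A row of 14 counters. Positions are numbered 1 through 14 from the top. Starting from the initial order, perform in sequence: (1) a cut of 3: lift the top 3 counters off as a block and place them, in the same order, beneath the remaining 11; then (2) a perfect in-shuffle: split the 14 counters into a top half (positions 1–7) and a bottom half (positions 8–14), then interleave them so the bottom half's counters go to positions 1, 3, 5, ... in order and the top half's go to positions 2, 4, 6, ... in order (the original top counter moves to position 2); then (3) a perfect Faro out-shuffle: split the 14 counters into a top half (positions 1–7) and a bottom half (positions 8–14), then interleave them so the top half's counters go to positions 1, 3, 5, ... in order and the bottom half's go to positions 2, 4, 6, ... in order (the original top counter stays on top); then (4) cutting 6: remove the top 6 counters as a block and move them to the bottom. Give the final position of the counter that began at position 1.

Track the counter from position 1 forward through each operation:
  after op 1 (cut 3): 1 → 12
  after op 2 (in-shuffle): 12 → 9
  after op 3 (out-shuffle): 9 → 4
  after op 4 (cut 6): 4 → 12

12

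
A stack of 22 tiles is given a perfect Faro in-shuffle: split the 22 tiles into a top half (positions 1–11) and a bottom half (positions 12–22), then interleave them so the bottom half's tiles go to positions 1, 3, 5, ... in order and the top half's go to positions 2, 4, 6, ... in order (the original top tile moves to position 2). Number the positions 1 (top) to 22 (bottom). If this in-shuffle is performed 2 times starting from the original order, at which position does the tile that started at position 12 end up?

2

Track the tile's position through each in-shuffle:
12 → 1 → 2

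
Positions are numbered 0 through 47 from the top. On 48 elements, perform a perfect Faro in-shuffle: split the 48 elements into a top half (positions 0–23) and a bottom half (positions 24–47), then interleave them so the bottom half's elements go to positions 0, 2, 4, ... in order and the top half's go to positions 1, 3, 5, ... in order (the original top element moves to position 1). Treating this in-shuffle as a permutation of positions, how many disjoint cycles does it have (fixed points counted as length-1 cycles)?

Trace each unvisited position around until it returns:
(0 1 3 7 15 31 ... len 21) (2 5 11 23 47 46 ... len 21) (6 13 27) (20 41 34)
4 cycles in total.

4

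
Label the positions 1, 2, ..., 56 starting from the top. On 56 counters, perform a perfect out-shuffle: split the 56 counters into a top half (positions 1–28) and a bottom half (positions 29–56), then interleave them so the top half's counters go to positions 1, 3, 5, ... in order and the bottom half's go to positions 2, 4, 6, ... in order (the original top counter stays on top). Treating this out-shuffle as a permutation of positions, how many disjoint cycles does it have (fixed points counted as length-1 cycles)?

6

Trace each unvisited position around until it returns:
(1) (2 3 5 9 17 33 ... len 20) (4 7 13 25 49 42 ... len 20) (6 11 21 41 26 51 46 36 16 31) (12 23 45 34) (56)
6 cycles in total.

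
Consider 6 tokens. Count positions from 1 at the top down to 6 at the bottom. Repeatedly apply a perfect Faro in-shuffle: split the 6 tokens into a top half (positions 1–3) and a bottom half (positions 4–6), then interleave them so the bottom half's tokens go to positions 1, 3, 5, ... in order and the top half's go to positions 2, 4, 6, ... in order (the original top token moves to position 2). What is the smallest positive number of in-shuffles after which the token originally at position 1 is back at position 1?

Follow position 1 under repeated in-shuffles:
1 → 2 → 4 → 1
It first returns after 3 in-shuffles.

3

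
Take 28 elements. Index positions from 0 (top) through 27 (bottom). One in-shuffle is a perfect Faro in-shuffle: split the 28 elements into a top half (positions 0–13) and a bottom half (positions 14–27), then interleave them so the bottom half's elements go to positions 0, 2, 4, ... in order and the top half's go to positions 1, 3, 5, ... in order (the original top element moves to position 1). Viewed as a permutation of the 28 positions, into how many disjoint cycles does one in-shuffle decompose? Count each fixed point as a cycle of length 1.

1

Trace each unvisited position around until it returns:
(0 1 3 7 15 2 ... len 28)
1 cycle in total.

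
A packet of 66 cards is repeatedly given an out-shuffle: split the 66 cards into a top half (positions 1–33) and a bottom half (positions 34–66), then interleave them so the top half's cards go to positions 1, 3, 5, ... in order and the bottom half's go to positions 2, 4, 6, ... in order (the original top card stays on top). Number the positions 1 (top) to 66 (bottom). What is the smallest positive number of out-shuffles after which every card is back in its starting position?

The out-shuffle permutes the 66 positions with cycle lengths [1, 1, 4, 12, 12, 12, 12, 12].
Every card is home exactly when every cycle has completed a whole number of laps, i.e. after lcm(1, 4, 12) = 12 out-shuffles.

12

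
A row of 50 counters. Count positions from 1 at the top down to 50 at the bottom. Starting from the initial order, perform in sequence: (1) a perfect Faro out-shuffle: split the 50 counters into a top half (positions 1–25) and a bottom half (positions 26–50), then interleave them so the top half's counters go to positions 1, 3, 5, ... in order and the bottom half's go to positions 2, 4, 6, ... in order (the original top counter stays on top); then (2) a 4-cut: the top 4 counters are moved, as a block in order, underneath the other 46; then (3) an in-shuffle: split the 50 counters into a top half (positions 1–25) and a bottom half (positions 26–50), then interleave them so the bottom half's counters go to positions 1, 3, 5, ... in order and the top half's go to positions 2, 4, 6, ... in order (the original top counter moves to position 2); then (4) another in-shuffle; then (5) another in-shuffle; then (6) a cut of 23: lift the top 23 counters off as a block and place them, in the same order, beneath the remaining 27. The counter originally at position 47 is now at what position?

Track the counter from position 47 forward through each operation:
  after op 1 (out-shuffle): 47 → 44
  after op 2 (cut 4): 44 → 40
  after op 3 (in-shuffle): 40 → 29
  after op 4 (in-shuffle): 29 → 7
  after op 5 (in-shuffle): 7 → 14
  after op 6 (cut 23): 14 → 41

41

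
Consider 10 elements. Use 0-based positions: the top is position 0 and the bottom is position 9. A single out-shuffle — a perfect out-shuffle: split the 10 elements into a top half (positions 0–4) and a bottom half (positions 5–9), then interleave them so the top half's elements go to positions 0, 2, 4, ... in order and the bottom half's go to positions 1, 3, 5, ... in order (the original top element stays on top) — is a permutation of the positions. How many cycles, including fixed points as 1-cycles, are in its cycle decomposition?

Trace each unvisited position around until it returns:
(0) (1 2 4 8 7 5) (3 6) (9)
4 cycles in total.

4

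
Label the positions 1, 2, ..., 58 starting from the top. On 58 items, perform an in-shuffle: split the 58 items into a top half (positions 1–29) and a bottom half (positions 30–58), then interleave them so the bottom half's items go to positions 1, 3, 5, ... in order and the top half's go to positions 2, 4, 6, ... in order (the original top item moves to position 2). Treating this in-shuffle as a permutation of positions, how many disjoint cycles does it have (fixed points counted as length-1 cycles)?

Trace each unvisited position around until it returns:
(1 2 4 8 16 32 ... len 58)
1 cycle in total.

1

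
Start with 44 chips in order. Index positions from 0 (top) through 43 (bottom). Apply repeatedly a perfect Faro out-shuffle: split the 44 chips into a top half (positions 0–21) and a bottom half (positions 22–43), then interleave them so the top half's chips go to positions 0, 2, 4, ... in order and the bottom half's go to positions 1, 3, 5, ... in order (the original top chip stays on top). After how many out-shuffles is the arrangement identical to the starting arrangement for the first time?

14

The out-shuffle permutes the 44 positions with cycle lengths [1, 1, 14, 14, 14].
Every chip is home exactly when every cycle has completed a whole number of laps, i.e. after lcm(1, 14) = 14 out-shuffles.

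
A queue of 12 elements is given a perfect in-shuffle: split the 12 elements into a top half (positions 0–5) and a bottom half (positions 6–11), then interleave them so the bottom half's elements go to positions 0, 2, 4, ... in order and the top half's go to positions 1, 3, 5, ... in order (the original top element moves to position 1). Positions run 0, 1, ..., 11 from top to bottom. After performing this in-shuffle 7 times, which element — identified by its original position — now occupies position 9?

Work backwards from position 9, undoing one in-shuffle at a time:
9 ← 4 ← 8 ← 10 ← 11 ← 5 ← 2 ← 7
So the element now at position 9 started at position 7.

7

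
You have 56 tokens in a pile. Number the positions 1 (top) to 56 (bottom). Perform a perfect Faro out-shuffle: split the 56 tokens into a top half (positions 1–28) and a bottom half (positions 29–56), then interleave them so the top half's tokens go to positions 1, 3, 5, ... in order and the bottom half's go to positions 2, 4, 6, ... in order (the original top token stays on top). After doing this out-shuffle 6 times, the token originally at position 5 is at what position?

Track the token's position through each out-shuffle:
5 → 9 → 17 → 33 → 10 → 19 → 37

37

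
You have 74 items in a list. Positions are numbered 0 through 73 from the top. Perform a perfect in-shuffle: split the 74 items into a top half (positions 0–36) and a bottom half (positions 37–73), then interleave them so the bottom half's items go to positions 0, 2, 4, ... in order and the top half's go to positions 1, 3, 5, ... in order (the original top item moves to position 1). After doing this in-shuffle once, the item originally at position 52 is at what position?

Track the item's position through each in-shuffle:
52 → 30

30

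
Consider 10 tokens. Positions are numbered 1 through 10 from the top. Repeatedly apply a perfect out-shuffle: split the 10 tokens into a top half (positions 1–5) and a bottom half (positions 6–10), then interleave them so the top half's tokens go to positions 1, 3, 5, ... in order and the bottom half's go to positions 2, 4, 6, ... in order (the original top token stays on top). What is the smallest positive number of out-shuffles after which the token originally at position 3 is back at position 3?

Follow position 3 under repeated out-shuffles:
3 → 5 → 9 → 8 → 6 → 2 → 3
It first returns after 6 out-shuffles.

6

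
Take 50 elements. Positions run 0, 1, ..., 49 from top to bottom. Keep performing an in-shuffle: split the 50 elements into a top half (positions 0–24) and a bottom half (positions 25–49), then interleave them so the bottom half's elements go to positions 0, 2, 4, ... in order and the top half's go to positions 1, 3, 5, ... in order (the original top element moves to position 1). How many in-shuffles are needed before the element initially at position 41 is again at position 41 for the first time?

8

Follow position 41 under repeated in-shuffles:
41 → 32 → 14 → 29 → 8 → 17 → 35 → 20 → 41
It first returns after 8 in-shuffles.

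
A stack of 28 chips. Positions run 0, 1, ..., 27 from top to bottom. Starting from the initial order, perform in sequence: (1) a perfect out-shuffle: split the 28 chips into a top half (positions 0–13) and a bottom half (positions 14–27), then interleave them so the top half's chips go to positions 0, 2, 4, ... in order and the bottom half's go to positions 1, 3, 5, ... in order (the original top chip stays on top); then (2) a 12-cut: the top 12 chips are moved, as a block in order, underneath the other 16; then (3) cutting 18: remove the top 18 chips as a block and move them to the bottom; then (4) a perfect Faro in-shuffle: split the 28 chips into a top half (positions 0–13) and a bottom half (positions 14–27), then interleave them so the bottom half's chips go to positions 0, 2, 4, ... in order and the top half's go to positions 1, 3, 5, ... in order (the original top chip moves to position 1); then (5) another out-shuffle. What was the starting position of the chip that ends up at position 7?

Undo the operations in reverse order, starting from position 7:
  undo op 5 (out-shuffle, from bottom half): 7 ← 17
  undo op 4 (in-shuffle, from top half): 17 ← 8
  undo op 3 (cut 18): 8 ← 26
  undo op 2 (cut 12): 26 ← 10
  undo op 1 (out-shuffle, from top half): 10 ← 5
So the chip at position 7 came from original position 5.

5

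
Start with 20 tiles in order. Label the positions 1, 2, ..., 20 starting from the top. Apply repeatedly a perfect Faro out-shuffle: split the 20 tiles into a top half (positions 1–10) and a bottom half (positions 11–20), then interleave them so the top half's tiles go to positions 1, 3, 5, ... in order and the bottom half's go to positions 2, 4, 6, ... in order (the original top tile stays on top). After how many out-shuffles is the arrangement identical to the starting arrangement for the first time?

18

The out-shuffle permutes the 20 positions with cycle lengths [1, 1, 18].
Every tile is home exactly when every cycle has completed a whole number of laps, i.e. after lcm(1, 18) = 18 out-shuffles.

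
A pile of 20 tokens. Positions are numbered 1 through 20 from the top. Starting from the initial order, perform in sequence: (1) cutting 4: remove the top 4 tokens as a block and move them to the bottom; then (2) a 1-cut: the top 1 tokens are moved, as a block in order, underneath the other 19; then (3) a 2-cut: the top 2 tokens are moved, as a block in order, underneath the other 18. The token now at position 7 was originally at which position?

Undo the operations in reverse order, starting from position 7:
  undo op 3 (cut 2): 7 ← 9
  undo op 2 (cut 1): 9 ← 10
  undo op 1 (cut 4): 10 ← 14
So the token at position 7 came from original position 14.

14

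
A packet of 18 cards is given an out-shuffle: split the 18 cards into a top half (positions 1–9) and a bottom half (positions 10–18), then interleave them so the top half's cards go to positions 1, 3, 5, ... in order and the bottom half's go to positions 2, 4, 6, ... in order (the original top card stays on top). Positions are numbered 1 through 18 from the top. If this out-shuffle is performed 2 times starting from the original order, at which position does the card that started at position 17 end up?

14

Track the card's position through each out-shuffle:
17 → 16 → 14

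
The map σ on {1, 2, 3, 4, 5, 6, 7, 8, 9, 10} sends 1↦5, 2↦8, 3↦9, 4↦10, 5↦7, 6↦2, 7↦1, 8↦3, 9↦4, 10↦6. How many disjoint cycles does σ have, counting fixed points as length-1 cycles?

Cycle decomposition: (1 5 7) (2 8 3 9 4 10 6).
2 cycles.

2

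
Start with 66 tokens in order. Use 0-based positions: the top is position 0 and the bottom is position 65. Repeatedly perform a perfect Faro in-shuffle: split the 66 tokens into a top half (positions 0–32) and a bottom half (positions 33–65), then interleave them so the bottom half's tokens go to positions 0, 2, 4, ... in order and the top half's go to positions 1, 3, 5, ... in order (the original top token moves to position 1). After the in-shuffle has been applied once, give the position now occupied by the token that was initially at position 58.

50

Track the token's position through each in-shuffle:
58 → 50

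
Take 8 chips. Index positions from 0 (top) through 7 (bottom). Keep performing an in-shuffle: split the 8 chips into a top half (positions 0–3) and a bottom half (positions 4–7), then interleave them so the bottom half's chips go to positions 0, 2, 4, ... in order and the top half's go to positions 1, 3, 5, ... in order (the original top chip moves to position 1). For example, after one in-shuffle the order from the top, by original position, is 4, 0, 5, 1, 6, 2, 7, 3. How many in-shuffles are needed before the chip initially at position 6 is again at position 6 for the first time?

Follow position 6 under repeated in-shuffles:
6 → 4 → 0 → 1 → 3 → 7 → 6
It first returns after 6 in-shuffles.

6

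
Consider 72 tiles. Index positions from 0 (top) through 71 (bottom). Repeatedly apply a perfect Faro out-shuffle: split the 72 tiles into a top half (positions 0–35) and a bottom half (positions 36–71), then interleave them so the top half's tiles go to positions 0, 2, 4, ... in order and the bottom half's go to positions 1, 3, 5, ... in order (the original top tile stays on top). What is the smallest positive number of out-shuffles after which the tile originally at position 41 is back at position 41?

Follow position 41 under repeated out-shuffles:
41 → 11 → 22 → 44 → 17 → 34 → 68 → 65 → ... → 41 (length 35)
It first returns after 35 out-shuffles.

35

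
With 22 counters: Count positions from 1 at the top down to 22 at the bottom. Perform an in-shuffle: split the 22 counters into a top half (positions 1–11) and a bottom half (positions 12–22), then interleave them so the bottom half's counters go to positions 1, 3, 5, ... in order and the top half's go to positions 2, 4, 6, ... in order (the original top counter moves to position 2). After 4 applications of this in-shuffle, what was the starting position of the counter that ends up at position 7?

Work backwards from position 7, undoing one in-shuffle at a time:
7 ← 15 ← 19 ← 21 ← 22
So the counter now at position 7 started at position 22.

22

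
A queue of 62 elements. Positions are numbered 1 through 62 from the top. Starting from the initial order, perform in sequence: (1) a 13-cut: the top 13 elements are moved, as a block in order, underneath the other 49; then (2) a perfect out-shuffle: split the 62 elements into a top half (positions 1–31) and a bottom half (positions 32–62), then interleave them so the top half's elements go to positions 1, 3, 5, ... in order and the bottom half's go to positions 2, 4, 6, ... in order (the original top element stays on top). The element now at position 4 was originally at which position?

46

Undo the operations in reverse order, starting from position 4:
  undo op 2 (out-shuffle, from bottom half): 4 ← 33
  undo op 1 (cut 13): 33 ← 46
So the element at position 4 came from original position 46.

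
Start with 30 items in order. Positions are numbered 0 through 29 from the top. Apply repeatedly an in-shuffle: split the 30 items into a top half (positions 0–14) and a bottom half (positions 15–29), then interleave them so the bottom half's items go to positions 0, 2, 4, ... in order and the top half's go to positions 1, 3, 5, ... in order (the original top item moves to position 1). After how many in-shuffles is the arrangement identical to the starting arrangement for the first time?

The in-shuffle permutes the 30 positions with cycle lengths [5, 5, 5, 5, 5, 5].
Every item is home exactly when every cycle has completed a whole number of laps, i.e. after lcm(5) = 5 in-shuffles.

5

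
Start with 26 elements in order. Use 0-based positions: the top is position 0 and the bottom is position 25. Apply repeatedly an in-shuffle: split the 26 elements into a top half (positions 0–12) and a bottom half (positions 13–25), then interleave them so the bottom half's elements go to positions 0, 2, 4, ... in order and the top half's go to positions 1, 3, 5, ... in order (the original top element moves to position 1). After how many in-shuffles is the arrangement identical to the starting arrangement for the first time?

18

The in-shuffle permutes the 26 positions with cycle lengths [2, 6, 18].
Every element is home exactly when every cycle has completed a whole number of laps, i.e. after lcm(2, 6, 18) = 18 in-shuffles.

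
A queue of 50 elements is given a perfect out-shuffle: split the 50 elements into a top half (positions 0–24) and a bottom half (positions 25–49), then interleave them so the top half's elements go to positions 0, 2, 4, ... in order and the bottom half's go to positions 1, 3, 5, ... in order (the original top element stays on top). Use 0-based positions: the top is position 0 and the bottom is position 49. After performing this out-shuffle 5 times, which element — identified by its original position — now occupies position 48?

26

Work backwards from position 48, undoing one out-shuffle at a time:
48 ← 24 ← 12 ← 6 ← 3 ← 26
So the element now at position 48 started at position 26.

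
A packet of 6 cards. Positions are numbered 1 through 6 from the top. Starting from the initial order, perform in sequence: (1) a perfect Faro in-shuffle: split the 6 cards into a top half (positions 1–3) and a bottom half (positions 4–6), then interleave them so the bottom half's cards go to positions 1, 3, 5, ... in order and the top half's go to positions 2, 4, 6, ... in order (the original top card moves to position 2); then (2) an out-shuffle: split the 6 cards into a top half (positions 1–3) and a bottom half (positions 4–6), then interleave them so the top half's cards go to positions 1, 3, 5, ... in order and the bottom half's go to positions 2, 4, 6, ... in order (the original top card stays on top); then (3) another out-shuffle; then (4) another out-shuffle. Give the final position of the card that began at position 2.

Track the card from position 2 forward through each operation:
  after op 1 (in-shuffle): 2 → 4
  after op 2 (out-shuffle): 4 → 2
  after op 3 (out-shuffle): 2 → 3
  after op 4 (out-shuffle): 3 → 5

5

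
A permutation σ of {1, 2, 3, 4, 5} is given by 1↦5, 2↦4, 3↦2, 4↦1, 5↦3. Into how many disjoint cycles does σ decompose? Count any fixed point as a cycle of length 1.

1

Cycle decomposition: (1 5 3 2 4).
1 cycle.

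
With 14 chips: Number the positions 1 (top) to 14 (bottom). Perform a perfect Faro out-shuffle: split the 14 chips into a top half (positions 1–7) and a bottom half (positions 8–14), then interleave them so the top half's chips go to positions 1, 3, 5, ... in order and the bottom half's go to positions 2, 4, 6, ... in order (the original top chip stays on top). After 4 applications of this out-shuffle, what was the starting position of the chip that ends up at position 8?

12

Work backwards from position 8, undoing one out-shuffle at a time:
8 ← 11 ← 6 ← 10 ← 12
So the chip now at position 8 started at position 12.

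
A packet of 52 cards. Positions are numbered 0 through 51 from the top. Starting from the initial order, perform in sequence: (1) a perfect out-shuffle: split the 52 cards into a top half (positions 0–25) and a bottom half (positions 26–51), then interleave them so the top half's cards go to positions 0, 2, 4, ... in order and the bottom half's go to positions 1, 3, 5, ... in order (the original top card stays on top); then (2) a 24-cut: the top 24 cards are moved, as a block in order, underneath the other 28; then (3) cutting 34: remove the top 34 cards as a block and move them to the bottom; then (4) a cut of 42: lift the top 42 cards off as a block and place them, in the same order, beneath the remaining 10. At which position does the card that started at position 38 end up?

29

Track the card from position 38 forward through each operation:
  after op 1 (out-shuffle): 38 → 25
  after op 2 (cut 24): 25 → 1
  after op 3 (cut 34): 1 → 19
  after op 4 (cut 42): 19 → 29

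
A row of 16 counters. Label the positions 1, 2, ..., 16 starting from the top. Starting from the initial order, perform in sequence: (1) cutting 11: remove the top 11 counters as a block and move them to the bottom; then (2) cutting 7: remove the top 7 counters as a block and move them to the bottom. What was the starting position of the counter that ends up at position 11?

Undo the operations in reverse order, starting from position 11:
  undo op 2 (cut 7): 11 ← 2
  undo op 1 (cut 11): 2 ← 13
So the counter at position 11 came from original position 13.

13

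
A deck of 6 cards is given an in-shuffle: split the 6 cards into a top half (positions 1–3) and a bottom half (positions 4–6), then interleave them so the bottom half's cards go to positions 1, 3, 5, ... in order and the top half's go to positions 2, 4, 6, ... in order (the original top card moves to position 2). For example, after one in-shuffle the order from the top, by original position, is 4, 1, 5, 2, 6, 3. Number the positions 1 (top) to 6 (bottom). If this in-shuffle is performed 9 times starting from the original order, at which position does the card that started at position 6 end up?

6

Track the card's position through each in-shuffle:
6 → 5 → 3 → 6 → 5 → 3 → 6 → 5 → 3 → 6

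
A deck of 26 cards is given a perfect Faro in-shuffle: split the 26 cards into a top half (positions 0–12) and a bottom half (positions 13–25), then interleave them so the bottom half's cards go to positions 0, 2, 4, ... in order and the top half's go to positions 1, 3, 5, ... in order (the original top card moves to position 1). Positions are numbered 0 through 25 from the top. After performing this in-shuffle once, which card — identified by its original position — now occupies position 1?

Work backwards from position 1, undoing one in-shuffle at a time:
1 ← 0
So the card now at position 1 started at position 0.

0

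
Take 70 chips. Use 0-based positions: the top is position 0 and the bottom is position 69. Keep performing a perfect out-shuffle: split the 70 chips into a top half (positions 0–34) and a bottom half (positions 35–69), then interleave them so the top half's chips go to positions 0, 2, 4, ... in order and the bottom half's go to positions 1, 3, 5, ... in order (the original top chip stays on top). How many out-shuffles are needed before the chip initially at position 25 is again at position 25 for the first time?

22

Follow position 25 under repeated out-shuffles:
25 → 50 → 31 → 62 → 55 → 41 → 13 → 26 → ... → 25 (length 22)
It first returns after 22 out-shuffles.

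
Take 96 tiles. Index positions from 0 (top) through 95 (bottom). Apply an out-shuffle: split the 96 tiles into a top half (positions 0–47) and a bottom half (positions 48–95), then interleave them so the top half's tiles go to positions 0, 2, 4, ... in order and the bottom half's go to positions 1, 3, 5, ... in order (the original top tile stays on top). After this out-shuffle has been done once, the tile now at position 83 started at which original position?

89

Work backwards from position 83, undoing one out-shuffle at a time:
83 ← 89
So the tile now at position 83 started at position 89.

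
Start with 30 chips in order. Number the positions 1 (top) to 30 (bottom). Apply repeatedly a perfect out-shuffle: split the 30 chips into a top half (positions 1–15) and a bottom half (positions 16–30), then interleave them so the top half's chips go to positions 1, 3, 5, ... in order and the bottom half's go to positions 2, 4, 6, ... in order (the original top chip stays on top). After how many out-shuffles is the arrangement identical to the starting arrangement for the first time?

28

The out-shuffle permutes the 30 positions with cycle lengths [1, 1, 28].
Every chip is home exactly when every cycle has completed a whole number of laps, i.e. after lcm(1, 28) = 28 out-shuffles.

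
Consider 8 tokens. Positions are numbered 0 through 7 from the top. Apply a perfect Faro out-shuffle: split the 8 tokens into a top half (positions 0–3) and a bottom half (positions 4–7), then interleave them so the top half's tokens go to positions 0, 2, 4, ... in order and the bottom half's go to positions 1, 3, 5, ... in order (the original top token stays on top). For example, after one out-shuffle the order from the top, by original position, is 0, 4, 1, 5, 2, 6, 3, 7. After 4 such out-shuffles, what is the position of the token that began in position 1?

2

Track the token's position through each out-shuffle:
1 → 2 → 4 → 1 → 2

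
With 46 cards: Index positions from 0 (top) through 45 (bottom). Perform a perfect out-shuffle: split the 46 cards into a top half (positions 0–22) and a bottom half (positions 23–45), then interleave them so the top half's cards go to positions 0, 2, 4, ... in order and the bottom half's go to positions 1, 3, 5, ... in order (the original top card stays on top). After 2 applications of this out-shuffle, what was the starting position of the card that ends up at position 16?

4

Work backwards from position 16, undoing one out-shuffle at a time:
16 ← 8 ← 4
So the card now at position 16 started at position 4.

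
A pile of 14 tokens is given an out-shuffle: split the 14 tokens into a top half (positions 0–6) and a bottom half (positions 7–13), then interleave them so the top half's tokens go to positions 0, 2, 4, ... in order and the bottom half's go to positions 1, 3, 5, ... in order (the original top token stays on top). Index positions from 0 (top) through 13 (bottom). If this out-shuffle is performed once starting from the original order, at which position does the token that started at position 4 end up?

Track the token's position through each out-shuffle:
4 → 8

8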